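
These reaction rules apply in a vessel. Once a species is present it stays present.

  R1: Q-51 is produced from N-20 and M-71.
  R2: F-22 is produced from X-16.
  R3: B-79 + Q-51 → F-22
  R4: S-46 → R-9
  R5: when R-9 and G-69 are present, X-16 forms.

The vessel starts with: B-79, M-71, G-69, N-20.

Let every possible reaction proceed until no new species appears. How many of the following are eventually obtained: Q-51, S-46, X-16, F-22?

N-20 and M-71 present → Q-51 forms (R1).
B-79 and Q-51 present → F-22 forms (R3).
Q-51: reached.
No rule produces S-46, and it is not given.
X-16 would need R-9 and G-69 (R5), but R-9 never forms.
F-22: reached.
Reached: Q-51 and F-22 — 2 of the 4.

2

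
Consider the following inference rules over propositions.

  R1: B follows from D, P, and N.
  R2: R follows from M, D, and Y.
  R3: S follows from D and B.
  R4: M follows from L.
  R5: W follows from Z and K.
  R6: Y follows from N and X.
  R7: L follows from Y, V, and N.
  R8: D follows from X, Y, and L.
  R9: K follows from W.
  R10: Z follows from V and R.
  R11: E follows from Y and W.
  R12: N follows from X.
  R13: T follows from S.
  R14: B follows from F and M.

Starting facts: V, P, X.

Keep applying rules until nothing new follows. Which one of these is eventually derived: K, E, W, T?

X holds, so N follows (R12).
From N and X, R6 gives Y.
From Y, V, and N, R7 gives L.
From X, Y, and L, R8 gives D.
From D, P, and N, R1 gives B.
D and B hold, so S follows (R3).
From S, R13 gives T.
W would need Z and K (R5), but K is never established. K would need W (R9), but W is never established. E would need Y and W (R11), but W is never established.

T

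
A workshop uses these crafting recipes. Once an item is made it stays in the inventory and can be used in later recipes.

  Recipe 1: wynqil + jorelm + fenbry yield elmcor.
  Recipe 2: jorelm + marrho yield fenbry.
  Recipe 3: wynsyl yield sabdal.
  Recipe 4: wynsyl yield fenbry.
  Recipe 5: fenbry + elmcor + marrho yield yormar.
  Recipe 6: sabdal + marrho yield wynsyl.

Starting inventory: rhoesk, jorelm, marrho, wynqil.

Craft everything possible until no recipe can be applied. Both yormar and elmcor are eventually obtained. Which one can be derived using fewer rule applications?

elmcor

elmcor: jorelm + marrho → fenbry (Recipe 2). wynqil + jorelm + fenbry → elmcor (Recipe 1). [2 rule applications]
yormar: jorelm + marrho → fenbry (Recipe 2). Using Recipe 1, wynqil, jorelm, and fenbry make elmcor. Using Recipe 5, fenbry, elmcor, and marrho make yormar. [3 rule applications]
elmcor needs fewer.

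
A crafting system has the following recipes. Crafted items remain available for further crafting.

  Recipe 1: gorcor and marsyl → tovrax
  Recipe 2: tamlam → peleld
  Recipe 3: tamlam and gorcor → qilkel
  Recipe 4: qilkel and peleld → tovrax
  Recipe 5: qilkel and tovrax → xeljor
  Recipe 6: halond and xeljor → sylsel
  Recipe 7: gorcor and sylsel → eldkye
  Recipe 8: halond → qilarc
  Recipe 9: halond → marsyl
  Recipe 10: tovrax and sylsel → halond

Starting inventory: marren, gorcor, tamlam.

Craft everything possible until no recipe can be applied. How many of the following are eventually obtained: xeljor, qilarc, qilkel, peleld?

Using Recipe 3, tamlam and gorcor make qilkel.
tamlam → peleld (Recipe 2).
qilkel and peleld → tovrax (Recipe 4).
qilkel and tovrax → xeljor (Recipe 5).
xeljor: reached.
qilarc would need halond (Recipe 8), but halond is never obtained.
qilkel: reached.
peleld: reached.
Reached: xeljor, qilkel, and peleld — 3 of the 4.

3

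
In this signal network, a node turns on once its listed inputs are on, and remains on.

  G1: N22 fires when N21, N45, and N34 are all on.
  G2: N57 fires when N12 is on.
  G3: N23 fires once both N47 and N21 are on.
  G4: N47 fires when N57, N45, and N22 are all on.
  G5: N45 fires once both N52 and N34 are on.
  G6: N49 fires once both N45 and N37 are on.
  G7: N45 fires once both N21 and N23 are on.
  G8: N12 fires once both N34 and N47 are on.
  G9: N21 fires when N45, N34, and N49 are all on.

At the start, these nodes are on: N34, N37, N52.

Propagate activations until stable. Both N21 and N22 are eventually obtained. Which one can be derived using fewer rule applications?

N21

N21: N52 and N34 are on, so N45 fires (G5). N45 and N37 are on, so N49 fires (G6). G9: N45, N34, and N49 on → N21 on. [3 rule applications]
N22: N52 and N34 are on, so N45 fires (G5). G6: N45 and N37 on → N49 on. G9: N45, N34, and N49 on → N21 on. N21, N45, and N34 are on, so N22 fires (G1). [4 rule applications]
N21 needs fewer.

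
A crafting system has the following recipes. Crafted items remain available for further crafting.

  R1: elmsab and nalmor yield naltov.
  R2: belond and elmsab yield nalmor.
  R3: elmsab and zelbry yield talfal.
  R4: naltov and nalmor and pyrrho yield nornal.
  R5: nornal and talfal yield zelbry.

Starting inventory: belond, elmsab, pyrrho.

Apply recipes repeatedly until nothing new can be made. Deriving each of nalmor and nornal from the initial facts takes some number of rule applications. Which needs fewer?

nalmor

nalmor: Using R2, belond and elmsab make nalmor. [1 rule application]
nornal: belond and elmsab → nalmor (R2). Using R1, elmsab and nalmor make naltov. Using R4, naltov, nalmor, and pyrrho make nornal. [3 rule applications]
nalmor needs fewer.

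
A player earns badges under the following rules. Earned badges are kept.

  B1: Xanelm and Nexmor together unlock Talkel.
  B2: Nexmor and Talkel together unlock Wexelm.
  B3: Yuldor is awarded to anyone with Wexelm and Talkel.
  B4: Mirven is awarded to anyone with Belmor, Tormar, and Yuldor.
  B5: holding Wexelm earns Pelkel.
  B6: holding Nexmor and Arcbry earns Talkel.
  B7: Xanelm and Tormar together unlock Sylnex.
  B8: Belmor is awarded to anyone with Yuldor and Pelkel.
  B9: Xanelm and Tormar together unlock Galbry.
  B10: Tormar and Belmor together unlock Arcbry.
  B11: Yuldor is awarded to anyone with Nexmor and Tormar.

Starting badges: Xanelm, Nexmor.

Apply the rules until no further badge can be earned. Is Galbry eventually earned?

Galbry would need Xanelm and Tormar (B9), but Tormar is never earned.

No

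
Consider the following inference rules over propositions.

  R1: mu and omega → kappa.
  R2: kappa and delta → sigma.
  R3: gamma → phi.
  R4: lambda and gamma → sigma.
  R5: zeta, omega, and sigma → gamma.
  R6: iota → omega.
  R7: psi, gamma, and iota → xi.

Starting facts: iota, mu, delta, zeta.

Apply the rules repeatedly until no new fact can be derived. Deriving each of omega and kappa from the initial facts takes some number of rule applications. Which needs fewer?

omega: iota holds, so omega follows (R6). [1 rule application]
kappa: iota holds, so omega follows (R6). mu and omega hold, so kappa follows (R1). [2 rule applications]
omega needs fewer.

omega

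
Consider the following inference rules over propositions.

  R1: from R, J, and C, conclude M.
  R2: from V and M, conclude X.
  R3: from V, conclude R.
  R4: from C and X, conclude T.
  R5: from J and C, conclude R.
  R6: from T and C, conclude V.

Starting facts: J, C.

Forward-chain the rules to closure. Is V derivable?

No

V would need T and C (R6), but T is never established.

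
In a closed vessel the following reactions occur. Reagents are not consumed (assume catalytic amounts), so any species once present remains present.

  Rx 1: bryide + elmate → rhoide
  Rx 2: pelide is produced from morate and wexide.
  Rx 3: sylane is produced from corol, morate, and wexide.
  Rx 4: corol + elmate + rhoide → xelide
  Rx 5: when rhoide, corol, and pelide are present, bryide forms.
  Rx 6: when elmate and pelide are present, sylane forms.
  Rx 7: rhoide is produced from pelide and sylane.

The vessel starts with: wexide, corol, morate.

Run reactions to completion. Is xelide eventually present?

xelide would need corol, elmate, and rhoide (Rx 4), but elmate never forms.

No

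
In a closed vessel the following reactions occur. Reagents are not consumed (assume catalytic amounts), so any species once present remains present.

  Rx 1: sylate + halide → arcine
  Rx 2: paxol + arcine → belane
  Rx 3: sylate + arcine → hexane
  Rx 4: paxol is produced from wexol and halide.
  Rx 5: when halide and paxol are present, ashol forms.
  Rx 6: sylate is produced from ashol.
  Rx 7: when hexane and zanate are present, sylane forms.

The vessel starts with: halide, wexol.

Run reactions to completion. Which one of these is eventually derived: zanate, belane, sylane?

wexol and halide present → paxol forms (Rx 4).
halide and paxol present → ashol forms (Rx 5).
ashol present → sylate forms (Rx 6).
sylate and halide present → arcine forms (Rx 1).
paxol and arcine present → belane forms (Rx 2).
No rule produces zanate, and it is not given. sylane would need hexane and zanate (Rx 7), but zanate never forms.

belane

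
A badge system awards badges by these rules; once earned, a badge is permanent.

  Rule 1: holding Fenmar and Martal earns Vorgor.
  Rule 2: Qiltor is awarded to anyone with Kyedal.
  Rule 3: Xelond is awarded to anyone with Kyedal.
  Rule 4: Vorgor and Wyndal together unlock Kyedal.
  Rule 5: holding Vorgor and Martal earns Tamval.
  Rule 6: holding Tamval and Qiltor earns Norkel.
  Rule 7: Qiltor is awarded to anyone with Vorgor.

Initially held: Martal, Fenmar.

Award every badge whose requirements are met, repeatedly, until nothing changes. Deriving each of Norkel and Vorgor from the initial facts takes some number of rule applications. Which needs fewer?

Vorgor

Vorgor: With Fenmar and Martal, Vorgor is earned (Rule 1). [1 rule application]
Norkel: With Fenmar and Martal, Vorgor is earned (Rule 1). With Vorgor, Qiltor is earned (Rule 7). With Vorgor and Martal, Tamval is earned (Rule 5). With Tamval and Qiltor, Norkel is earned (Rule 6). [4 rule applications]
Vorgor needs fewer.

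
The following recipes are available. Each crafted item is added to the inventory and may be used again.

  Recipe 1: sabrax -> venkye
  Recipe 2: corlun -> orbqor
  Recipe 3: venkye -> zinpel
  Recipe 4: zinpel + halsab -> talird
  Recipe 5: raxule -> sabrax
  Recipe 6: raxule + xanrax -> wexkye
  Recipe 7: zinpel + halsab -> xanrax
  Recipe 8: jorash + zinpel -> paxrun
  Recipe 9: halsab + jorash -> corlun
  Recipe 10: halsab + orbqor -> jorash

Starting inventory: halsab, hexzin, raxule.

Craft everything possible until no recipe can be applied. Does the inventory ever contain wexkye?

raxule -> sabrax (Recipe 5).
sabrax -> venkye (Recipe 1).
Using Recipe 3, venkye makes zinpel.
Using Recipe 7, zinpel and halsab make xanrax.
raxule + xanrax -> wexkye (Recipe 6).

Yes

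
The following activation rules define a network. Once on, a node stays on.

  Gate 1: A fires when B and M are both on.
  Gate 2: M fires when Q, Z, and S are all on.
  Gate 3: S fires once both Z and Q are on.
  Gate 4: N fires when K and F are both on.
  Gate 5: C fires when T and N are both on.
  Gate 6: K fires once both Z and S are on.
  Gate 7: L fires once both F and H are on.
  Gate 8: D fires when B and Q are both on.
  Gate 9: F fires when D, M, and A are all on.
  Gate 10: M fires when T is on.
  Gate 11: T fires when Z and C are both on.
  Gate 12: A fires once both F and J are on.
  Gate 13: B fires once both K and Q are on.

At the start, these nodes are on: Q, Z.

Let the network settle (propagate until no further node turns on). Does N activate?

Gate 3: Z and Q on → S on.
Gate 2: Q, Z, and S on → M on.
Z and S are on, so K fires (Gate 6).
K and Q are on, so B fires (Gate 13).
Gate 1: B and M on → A on.
B and Q are on, so D fires (Gate 8).
Gate 9: D, M, and A on → F on.
Gate 4: K and F on → N on.

Yes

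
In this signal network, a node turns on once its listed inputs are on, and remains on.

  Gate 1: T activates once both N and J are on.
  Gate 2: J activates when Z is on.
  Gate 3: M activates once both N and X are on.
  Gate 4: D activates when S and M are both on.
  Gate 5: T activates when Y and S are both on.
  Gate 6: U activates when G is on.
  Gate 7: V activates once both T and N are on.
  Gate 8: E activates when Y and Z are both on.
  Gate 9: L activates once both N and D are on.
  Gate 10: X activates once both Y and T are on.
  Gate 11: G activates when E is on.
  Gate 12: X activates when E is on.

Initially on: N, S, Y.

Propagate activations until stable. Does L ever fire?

Yes

Gate 5: Y and S on → T on.
Y and T are on, so X activates (Gate 10).
Gate 3: N and X on → M on.
Gate 4: S and M on → D on.
Gate 9: N and D on → L on.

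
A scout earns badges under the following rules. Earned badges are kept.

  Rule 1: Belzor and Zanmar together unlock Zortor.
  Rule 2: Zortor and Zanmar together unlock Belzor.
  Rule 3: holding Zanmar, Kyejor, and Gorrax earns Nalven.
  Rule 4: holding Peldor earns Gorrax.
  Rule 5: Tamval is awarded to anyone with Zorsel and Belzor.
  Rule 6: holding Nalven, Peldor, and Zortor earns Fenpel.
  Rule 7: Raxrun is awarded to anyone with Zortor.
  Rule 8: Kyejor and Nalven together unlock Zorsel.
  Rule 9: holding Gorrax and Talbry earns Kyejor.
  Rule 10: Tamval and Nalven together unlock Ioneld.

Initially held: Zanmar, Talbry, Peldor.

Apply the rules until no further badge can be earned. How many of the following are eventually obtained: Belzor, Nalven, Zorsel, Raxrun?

With Peldor, Gorrax is earned (Rule 4).
With Gorrax and Talbry, Kyejor is earned (Rule 9).
With Zanmar, Kyejor, and Gorrax, Nalven is earned (Rule 3).
With Kyejor and Nalven, Zorsel is earned (Rule 8).
Belzor would need Zortor and Zanmar (Rule 2), but Zortor is never earned.
Nalven: reached.
Zorsel: reached.
Raxrun would need Zortor (Rule 7), but Zortor is never earned.
Reached: Nalven and Zorsel — 2 of the 4.

2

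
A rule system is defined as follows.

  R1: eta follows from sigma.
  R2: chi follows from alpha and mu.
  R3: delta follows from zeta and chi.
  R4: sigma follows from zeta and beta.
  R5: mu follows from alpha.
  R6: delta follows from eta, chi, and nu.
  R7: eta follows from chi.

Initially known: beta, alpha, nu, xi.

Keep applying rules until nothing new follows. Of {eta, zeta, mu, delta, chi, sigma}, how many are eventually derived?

4

From alpha, R5 gives mu.
alpha and mu hold, so chi follows (R2).
chi holds, so eta follows (R7).
From eta, chi, and nu, R6 gives delta.
eta: reached.
No rule produces zeta, and it is not given.
mu: reached.
delta: reached.
chi: reached.
sigma would need zeta and beta (R4), but zeta is never established.
Reached: eta, mu, delta, and chi — 4 of the 6.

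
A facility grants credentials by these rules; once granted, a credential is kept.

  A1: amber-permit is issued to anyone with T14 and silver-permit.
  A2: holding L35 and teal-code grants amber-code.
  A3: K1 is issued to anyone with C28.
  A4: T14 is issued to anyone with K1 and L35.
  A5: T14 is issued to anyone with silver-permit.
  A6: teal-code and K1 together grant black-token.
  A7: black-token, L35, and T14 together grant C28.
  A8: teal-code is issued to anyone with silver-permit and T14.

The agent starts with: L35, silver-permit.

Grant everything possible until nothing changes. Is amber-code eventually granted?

Yes

Holding silver-permit grants T14 (A5).
Holding silver-permit and T14 grants teal-code (A8).
Holding L35 and teal-code grants amber-code (A2).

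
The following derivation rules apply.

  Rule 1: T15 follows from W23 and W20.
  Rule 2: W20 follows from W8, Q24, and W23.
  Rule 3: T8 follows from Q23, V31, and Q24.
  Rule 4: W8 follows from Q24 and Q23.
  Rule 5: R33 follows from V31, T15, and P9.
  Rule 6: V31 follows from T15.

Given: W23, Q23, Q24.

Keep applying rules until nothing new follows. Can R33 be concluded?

No

R33 would need V31, T15, and P9 (Rule 5), but P9 is never established.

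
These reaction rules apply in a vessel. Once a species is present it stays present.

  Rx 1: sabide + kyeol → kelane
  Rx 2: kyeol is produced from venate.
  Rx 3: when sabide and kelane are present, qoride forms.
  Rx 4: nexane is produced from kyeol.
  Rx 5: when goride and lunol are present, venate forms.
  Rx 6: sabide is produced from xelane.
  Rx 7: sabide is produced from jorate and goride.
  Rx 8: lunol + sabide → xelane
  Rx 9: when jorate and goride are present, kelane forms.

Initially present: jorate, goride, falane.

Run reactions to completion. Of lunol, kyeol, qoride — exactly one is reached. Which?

jorate and goride present → sabide forms (Rx 7).
jorate and goride present → kelane forms (Rx 9).
sabide and kelane present → qoride forms (Rx 3).
kyeol would need venate (Rx 2), but venate never forms. No rule produces lunol, and it is not given.

qoride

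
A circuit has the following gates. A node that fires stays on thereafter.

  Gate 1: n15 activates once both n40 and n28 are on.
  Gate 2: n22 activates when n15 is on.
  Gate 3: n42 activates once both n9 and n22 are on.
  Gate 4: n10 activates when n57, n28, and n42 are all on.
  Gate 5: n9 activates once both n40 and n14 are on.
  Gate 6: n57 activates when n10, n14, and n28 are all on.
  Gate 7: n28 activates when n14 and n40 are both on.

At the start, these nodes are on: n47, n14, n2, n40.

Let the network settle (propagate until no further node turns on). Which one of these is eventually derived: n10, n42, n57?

n42

Gate 5: n40 and n14 on → n9 on.
n14 and n40 are on, so n28 activates (Gate 7).
n40 and n28 are on, so n15 activates (Gate 1).
Gate 2: n15 on → n22 on.
Gate 3: n9 and n22 on → n42 on.
n57 would need n10, n14, and n28 (Gate 6), but n10 never turns on. n10 would need n57, n28, and n42 (Gate 4), but n57 never turns on.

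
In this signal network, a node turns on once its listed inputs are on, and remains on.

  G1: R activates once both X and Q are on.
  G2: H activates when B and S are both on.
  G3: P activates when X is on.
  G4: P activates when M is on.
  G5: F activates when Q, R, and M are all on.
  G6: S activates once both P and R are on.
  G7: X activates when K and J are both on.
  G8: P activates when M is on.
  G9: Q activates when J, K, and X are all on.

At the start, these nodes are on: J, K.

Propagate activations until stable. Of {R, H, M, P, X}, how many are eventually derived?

G7: K and J on → X on.
J, K, and X are on, so Q activates (G9).
G3: X on → P on.
G1: X and Q on → R on.
R: reached.
H would need B and S (G2), but B never turns on.
No rule produces M, and it is not given.
P: reached.
X: reached.
Reached: R, P, and X — 3 of the 5.

3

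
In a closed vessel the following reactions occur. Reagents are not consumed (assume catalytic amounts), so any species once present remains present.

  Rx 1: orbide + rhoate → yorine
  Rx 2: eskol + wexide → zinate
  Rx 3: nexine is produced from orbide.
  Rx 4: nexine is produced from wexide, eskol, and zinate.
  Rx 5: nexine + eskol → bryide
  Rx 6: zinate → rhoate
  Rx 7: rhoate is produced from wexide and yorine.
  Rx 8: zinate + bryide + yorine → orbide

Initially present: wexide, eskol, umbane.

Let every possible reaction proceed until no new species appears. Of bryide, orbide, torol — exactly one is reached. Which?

bryide

eskol and wexide present → zinate forms (Rx 2).
wexide, eskol, and zinate present → nexine forms (Rx 4).
nexine and eskol present → bryide forms (Rx 5).
No rule produces torol, and it is not given. orbide would need zinate, bryide, and yorine (Rx 8), but yorine never forms.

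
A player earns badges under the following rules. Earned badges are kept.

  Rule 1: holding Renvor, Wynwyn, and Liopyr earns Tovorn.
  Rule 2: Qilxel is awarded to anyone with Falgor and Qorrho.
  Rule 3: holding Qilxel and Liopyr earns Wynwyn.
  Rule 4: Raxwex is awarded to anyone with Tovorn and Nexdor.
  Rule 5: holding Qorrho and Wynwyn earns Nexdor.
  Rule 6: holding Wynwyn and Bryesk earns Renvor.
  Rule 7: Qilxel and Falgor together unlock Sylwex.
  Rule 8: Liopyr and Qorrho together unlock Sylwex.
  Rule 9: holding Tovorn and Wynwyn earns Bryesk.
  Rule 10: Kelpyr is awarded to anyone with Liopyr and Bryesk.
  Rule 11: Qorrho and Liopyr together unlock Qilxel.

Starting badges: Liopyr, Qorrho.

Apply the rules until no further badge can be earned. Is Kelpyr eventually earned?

No

Kelpyr would need Liopyr and Bryesk (Rule 10), but Bryesk is never earned.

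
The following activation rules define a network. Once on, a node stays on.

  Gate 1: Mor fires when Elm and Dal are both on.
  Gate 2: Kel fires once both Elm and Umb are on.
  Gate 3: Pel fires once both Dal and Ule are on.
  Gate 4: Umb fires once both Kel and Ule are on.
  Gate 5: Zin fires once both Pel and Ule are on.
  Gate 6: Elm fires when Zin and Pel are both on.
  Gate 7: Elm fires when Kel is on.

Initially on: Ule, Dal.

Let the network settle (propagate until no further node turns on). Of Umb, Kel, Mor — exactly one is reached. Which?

Gate 3: Dal and Ule on → Pel on.
Pel and Ule are on, so Zin fires (Gate 5).
Zin and Pel are on, so Elm fires (Gate 6).
Gate 1: Elm and Dal on → Mor on.
Kel would need Elm and Umb (Gate 2), but Umb never turns on. Umb would need Kel and Ule (Gate 4), but Kel never turns on.

Mor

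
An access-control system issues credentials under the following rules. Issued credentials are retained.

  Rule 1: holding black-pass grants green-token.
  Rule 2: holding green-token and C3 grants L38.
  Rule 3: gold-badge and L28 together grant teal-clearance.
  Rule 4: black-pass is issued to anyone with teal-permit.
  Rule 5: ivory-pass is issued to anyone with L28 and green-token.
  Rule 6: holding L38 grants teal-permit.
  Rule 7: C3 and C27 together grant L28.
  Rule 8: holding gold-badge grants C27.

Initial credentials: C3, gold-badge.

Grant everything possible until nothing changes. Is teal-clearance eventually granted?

Holding gold-badge grants C27 (Rule 8).
Holding C3 and C27 grants L28 (Rule 7).
Holding gold-badge and L28 grants teal-clearance (Rule 3).

Yes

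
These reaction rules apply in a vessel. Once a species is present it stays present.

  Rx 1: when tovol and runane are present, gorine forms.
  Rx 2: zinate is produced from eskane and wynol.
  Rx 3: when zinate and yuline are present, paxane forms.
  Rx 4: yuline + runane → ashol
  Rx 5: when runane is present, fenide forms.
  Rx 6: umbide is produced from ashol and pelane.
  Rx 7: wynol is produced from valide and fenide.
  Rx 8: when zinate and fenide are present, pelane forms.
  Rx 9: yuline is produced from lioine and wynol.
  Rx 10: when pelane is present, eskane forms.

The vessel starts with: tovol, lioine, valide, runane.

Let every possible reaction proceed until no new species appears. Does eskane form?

No

eskane would need pelane (Rx 10), but pelane never forms.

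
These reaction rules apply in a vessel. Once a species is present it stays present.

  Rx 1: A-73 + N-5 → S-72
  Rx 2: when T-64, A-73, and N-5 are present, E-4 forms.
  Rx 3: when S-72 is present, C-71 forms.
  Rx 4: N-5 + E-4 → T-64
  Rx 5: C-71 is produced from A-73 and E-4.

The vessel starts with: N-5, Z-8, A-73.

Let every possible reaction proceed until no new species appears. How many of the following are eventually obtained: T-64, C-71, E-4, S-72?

A-73 and N-5 present → S-72 forms (Rx 1).
S-72 present → C-71 forms (Rx 3).
T-64 would need N-5 and E-4 (Rx 4), but E-4 never forms.
C-71: reached.
E-4 would need T-64, A-73, and N-5 (Rx 2), but T-64 never forms.
S-72: reached.
Reached: C-71 and S-72 — 2 of the 4.

2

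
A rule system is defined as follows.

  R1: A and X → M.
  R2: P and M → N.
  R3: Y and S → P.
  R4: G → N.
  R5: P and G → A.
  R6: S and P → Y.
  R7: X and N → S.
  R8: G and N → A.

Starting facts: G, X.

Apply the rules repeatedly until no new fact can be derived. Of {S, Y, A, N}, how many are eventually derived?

3

G holds, so N follows (R4).
From X and N, R7 gives S.
From G and N, R8 gives A.
S: reached.
Y would need S and P (R6), but P is never established.
A: reached.
N: reached.
Reached: S, A, and N — 3 of the 4.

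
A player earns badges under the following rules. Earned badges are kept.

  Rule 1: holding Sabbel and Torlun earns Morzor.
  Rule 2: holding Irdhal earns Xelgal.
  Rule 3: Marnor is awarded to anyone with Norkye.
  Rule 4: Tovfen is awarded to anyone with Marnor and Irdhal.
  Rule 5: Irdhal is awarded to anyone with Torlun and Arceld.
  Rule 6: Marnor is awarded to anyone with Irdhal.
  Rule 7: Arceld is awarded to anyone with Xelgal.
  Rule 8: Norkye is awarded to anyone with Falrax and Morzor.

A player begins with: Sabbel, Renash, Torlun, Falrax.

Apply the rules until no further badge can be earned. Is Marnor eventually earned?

Yes

With Sabbel and Torlun, Morzor is earned (Rule 1).
With Falrax and Morzor, Norkye is earned (Rule 8).
With Norkye, Marnor is earned (Rule 3).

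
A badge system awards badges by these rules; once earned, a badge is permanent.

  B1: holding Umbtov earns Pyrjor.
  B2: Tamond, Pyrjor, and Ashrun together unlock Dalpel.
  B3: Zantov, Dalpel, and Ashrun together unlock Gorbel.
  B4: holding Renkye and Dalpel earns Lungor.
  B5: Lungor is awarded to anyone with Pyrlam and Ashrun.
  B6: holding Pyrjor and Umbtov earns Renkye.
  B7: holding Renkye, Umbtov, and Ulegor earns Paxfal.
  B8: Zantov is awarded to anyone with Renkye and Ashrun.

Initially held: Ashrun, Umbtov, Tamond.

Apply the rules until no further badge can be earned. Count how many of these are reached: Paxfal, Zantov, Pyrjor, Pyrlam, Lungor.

With Umbtov, Pyrjor is earned (B1).
With Pyrjor and Umbtov, Renkye is earned (B6).
With Tamond, Pyrjor, and Ashrun, Dalpel is earned (B2).
With Renkye and Dalpel, Lungor is earned (B4).
With Renkye and Ashrun, Zantov is earned (B8).
Paxfal would need Renkye, Umbtov, and Ulegor (B7), but Ulegor is never earned.
Zantov: reached.
Pyrjor: reached.
No rule produces Pyrlam, and it is not given.
Lungor: reached.
Reached: Zantov, Pyrjor, and Lungor — 3 of the 5.

3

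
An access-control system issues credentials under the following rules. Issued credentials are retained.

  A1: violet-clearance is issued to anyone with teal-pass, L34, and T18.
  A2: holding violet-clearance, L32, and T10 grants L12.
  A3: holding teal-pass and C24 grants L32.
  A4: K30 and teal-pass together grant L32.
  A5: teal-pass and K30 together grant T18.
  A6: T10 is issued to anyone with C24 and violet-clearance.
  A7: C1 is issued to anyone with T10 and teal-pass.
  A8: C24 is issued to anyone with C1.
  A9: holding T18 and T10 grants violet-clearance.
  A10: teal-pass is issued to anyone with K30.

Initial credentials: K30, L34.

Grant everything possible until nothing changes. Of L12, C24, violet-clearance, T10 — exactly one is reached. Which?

Holding K30 grants teal-pass (A10).
Holding teal-pass and K30 grants T18 (A5).
Holding teal-pass, L34, and T18 grants violet-clearance (A1).
L12 would need violet-clearance, L32, and T10 (A2), but T10 is never granted. T10 would need C24 and violet-clearance (A6), but C24 is never granted. C24 would need C1 (A8), but C1 is never granted.

violet-clearance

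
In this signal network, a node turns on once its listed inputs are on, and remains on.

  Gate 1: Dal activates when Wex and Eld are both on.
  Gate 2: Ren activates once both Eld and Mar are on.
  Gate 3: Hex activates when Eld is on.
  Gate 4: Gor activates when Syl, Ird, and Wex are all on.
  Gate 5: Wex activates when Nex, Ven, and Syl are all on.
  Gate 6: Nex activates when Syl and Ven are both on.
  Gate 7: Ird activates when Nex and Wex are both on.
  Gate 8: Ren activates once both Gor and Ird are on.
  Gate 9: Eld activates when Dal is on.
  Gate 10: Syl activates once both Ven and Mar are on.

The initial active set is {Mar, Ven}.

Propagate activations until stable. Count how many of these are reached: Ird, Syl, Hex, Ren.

3

Ven and Mar are on, so Syl activates (Gate 10).
Syl and Ven are on, so Nex activates (Gate 6).
Nex, Ven, and Syl are on, so Wex activates (Gate 5).
Gate 7: Nex and Wex on → Ird on.
Syl, Ird, and Wex are on, so Gor activates (Gate 4).
Gor and Ird are on, so Ren activates (Gate 8).
Ird: reached.
Syl: reached.
Hex would need Eld (Gate 3), but Eld never turns on.
Ren: reached.
Reached: Ird, Syl, and Ren — 3 of the 4.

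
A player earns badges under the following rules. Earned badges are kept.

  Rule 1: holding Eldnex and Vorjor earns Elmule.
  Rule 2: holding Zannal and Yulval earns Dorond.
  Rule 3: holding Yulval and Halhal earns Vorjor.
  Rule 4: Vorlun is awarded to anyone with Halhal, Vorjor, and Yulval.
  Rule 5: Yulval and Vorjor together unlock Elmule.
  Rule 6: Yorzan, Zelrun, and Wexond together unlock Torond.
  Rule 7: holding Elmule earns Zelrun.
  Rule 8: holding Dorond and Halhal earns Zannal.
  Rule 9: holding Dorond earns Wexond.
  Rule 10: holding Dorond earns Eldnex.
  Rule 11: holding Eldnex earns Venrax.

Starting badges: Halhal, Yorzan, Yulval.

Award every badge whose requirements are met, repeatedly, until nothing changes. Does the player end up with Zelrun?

Yes

With Yulval and Halhal, Vorjor is earned (Rule 3).
With Yulval and Vorjor, Elmule is earned (Rule 5).
With Elmule, Zelrun is earned (Rule 7).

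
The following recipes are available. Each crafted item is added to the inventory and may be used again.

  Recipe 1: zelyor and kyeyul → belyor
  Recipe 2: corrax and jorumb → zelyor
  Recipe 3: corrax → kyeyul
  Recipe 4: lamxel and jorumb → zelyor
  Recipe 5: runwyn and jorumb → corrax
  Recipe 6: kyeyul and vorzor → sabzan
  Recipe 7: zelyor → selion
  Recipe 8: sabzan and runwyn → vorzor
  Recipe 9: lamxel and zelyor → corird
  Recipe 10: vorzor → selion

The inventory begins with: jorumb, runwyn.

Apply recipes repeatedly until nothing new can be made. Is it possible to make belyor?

runwyn and jorumb → corrax (Recipe 5).
corrax and jorumb → zelyor (Recipe 2).
corrax → kyeyul (Recipe 3).
Using Recipe 1, zelyor and kyeyul make belyor.

Yes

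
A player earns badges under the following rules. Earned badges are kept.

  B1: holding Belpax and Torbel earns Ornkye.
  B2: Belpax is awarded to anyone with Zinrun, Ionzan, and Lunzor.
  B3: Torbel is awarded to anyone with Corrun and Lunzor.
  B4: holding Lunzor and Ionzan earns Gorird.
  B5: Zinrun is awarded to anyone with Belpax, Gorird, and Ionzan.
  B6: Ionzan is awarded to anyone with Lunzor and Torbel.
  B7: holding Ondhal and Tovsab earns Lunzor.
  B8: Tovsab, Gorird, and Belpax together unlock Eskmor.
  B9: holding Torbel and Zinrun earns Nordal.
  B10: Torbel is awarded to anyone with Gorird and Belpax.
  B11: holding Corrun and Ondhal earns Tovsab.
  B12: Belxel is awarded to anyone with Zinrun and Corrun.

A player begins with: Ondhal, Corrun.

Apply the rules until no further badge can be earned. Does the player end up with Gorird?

With Corrun and Ondhal, Tovsab is earned (B11).
With Ondhal and Tovsab, Lunzor is earned (B7).
With Corrun and Lunzor, Torbel is earned (B3).
With Lunzor and Torbel, Ionzan is earned (B6).
With Lunzor and Ionzan, Gorird is earned (B4).

Yes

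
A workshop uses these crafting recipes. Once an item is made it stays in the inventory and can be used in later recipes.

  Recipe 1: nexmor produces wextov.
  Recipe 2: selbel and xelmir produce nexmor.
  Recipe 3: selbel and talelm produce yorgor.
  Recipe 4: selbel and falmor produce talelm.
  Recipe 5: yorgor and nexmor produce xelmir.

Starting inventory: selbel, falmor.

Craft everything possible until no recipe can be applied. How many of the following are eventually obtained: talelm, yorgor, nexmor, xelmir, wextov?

2

Using Recipe 4, selbel and falmor make talelm.
Using Recipe 3, selbel and talelm make yorgor.
talelm: reached.
yorgor: reached.
nexmor would need selbel and xelmir (Recipe 2), but xelmir is never obtained.
xelmir would need yorgor and nexmor (Recipe 5), but nexmor is never obtained.
wextov would need nexmor (Recipe 1), but nexmor is never obtained.
Reached: talelm and yorgor — 2 of the 5.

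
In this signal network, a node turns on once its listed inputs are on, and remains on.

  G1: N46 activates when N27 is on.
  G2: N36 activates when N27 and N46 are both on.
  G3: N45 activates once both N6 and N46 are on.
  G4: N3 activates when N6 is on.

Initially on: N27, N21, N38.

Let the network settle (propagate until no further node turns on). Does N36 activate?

N27 is on, so N46 activates (G1).
N27 and N46 are on, so N36 activates (G2).

Yes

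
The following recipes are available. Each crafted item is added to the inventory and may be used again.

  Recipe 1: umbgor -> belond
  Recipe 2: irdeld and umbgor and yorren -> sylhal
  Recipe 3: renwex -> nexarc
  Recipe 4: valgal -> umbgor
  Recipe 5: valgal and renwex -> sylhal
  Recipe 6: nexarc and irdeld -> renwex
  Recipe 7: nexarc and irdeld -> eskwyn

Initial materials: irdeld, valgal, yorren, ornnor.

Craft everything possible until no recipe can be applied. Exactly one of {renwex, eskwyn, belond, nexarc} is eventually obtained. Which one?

belond

Using Recipe 4, valgal makes umbgor.
umbgor -> belond (Recipe 1).
eskwyn would need nexarc and irdeld (Recipe 7), but nexarc is never obtained. renwex would need nexarc and irdeld (Recipe 6), but nexarc is never obtained. nexarc would need renwex (Recipe 3), but renwex is never obtained.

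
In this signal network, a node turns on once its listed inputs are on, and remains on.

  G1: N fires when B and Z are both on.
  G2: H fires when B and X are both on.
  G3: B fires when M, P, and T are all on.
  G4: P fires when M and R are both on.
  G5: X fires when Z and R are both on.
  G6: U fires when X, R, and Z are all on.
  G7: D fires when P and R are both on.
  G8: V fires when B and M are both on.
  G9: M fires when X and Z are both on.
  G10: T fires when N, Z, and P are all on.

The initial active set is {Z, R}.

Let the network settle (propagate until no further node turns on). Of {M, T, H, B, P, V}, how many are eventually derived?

G5: Z and R on → X on.
G9: X and Z on → M on.
G4: M and R on → P on.
M: reached.
T would need N, Z, and P (G10), but N never turns on.
H would need B and X (G2), but B never turns on.
B would need M, P, and T (G3), but T never turns on.
P: reached.
V would need B and M (G8), but B never turns on.
Reached: M and P — 2 of the 6.

2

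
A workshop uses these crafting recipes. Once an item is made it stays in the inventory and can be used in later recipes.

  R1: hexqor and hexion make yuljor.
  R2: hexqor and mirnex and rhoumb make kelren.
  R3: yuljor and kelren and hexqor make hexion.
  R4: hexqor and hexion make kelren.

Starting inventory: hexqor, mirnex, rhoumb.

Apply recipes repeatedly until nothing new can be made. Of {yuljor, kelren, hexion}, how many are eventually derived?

1

Using R2, hexqor, mirnex, and rhoumb make kelren.
yuljor would need hexqor and hexion (R1), but hexion is never obtained.
kelren: reached.
hexion would need yuljor, kelren, and hexqor (R3), but yuljor is never obtained.
Reached: kelren — 1 of the 3.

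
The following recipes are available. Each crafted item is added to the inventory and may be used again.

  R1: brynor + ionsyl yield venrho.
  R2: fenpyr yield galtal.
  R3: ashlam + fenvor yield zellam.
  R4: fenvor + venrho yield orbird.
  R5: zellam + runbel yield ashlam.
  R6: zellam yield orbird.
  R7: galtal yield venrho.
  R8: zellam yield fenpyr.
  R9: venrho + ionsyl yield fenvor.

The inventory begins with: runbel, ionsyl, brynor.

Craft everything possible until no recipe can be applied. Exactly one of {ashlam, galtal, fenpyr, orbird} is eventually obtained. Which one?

brynor + ionsyl → venrho (R1).
venrho + ionsyl → fenvor (R9).
Using R4, fenvor and venrho make orbird.
ashlam would need zellam and runbel (R5), but zellam is never obtained. galtal would need fenpyr (R2), but fenpyr is never obtained. fenpyr would need zellam (R8), but zellam is never obtained.

orbird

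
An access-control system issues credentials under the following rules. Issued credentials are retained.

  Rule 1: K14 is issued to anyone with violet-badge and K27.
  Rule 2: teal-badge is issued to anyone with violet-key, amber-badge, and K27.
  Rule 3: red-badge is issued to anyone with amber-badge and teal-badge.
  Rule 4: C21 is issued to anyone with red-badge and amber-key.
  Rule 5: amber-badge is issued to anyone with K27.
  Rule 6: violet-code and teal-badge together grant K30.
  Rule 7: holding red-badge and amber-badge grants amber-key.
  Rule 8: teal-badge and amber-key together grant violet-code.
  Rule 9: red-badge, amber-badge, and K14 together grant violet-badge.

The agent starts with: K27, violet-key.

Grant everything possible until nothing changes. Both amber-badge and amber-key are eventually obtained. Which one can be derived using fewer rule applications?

amber-badge: Holding K27 grants amber-badge (Rule 5). [1 rule application]
amber-key: Holding K27 grants amber-badge (Rule 5). Holding violet-key, amber-badge, and K27 grants teal-badge (Rule 2). Holding amber-badge and teal-badge grants red-badge (Rule 3). Holding red-badge and amber-badge grants amber-key (Rule 7). [4 rule applications]
amber-badge needs fewer.

amber-badge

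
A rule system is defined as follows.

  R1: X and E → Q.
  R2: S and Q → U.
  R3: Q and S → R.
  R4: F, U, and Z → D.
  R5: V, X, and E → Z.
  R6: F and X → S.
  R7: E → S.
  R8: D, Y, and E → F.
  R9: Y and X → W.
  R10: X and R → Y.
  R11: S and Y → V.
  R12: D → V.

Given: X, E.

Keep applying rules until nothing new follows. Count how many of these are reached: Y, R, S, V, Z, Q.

6

From X and E, R1 gives Q.
From E, R7 gives S.
From Q and S, R3 gives R.
From X and R, R10 gives Y.
S and Y hold, so V follows (R11).
V, X, and E hold, so Z follows (R5).
Y: reached.
R: reached.
S: reached.
V: reached.
Z: reached.
Q: reached.
All 6 are reached.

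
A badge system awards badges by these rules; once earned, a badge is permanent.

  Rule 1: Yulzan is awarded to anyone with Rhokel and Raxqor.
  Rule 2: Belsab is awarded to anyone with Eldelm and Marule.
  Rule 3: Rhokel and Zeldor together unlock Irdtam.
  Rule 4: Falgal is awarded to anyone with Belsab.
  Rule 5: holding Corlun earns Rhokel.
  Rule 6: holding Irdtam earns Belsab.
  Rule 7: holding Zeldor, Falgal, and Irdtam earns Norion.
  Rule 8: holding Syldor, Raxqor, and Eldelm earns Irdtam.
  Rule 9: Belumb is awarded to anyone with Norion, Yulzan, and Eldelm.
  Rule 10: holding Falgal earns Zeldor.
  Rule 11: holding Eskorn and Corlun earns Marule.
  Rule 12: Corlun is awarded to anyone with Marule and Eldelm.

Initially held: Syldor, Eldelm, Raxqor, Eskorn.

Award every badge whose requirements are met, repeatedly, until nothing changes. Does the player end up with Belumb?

No

Belumb would need Norion, Yulzan, and Eldelm (Rule 9), but Yulzan is never earned.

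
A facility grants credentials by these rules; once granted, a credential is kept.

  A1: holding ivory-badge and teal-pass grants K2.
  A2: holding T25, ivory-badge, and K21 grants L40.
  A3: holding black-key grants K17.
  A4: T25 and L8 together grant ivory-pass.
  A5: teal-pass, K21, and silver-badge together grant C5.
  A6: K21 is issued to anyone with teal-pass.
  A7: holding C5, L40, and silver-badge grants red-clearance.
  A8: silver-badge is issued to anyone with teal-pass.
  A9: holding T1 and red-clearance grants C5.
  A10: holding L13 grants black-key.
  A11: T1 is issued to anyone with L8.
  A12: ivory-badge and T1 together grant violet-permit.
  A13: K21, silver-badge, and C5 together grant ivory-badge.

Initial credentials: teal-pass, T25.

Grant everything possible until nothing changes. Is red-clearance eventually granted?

Yes

Holding teal-pass grants silver-badge (A8).
Holding teal-pass grants K21 (A6).
Holding teal-pass, K21, and silver-badge grants C5 (A5).
Holding K21, silver-badge, and C5 grants ivory-badge (A13).
Holding T25, ivory-badge, and K21 grants L40 (A2).
Holding C5, L40, and silver-badge grants red-clearance (A7).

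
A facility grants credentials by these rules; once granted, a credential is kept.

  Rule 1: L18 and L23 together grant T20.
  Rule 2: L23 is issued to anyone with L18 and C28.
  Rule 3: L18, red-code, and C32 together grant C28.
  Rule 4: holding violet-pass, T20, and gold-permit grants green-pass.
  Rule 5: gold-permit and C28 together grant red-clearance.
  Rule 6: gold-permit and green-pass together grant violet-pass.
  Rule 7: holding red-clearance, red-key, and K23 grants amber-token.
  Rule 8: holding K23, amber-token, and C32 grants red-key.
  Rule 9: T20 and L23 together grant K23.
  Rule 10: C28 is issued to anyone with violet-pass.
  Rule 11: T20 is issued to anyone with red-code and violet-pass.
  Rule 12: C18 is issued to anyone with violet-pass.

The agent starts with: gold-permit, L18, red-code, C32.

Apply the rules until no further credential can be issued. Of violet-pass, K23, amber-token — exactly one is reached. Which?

K23

Holding L18, red-code, and C32 grants C28 (Rule 3).
Holding L18 and C28 grants L23 (Rule 2).
Holding L18 and L23 grants T20 (Rule 1).
Holding T20 and L23 grants K23 (Rule 9).
violet-pass would need gold-permit and green-pass (Rule 6), but green-pass is never granted. amber-token would need red-clearance, red-key, and K23 (Rule 7), but red-key is never granted.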